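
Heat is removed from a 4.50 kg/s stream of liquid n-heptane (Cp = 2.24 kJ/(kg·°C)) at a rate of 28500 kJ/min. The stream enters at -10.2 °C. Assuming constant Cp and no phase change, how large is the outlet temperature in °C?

Q = 28500 kJ/min = 475 kJ/s
ΔT = Q/(ṁ·Cp) = 475/(4.50×2.24) = 47.123 K
T_out = -10.2 − 47.123 = -57.323 °C

T_out = -57.3 °C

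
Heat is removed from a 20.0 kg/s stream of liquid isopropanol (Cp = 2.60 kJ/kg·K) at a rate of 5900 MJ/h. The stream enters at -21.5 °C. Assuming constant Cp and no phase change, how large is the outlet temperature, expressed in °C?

Q = 5900 MJ/h = 1638.9 kJ/s
ΔT = Q/(ṁ·Cp) = 1638.9/(20.0×2.60) = 31.517 K
T_out = -21.5 − 31.517 = -53.017 °C

T_out = -53.0 °C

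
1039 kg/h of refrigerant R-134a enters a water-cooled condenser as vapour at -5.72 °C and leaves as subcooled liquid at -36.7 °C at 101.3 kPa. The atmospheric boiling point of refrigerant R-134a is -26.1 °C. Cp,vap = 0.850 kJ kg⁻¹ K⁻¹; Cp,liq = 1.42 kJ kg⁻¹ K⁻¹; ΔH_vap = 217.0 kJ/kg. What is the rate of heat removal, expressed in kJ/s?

Q_c = 72.0 kJ/s

vapour -5.72→-26.1 °C: -17.323 kJ/kg
condensation at -26.1 °C: -217 kJ/kg
liquid -26.1→-36.7 °C: -15.052 kJ/kg
Δh = -17.323 + -217 + -15.052 = -249.38 kJ/kg
Q = ṁ·Δh = 1039 kg/h × -249.38 kJ/kg = -259100 kJ/h
|Q| = 71.972 kW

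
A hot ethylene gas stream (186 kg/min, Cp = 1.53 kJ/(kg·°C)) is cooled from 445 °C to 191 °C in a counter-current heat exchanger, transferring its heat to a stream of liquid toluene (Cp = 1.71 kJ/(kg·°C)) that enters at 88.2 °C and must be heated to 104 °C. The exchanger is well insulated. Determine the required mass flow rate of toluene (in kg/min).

ṁ_c = 2680 kg/min

Heat released by hot stream: Q = 186 × 1.53 × (445 − 191) = 72283 kJ/min
Energy balance on cold side (adiabatic exchanger): Q = ṁ_c·Cp_c·(T_c,out − T_c,in)
ṁ_c = 72283 / [1.71 × (104 − 88.2)] = 2675.4 kg/min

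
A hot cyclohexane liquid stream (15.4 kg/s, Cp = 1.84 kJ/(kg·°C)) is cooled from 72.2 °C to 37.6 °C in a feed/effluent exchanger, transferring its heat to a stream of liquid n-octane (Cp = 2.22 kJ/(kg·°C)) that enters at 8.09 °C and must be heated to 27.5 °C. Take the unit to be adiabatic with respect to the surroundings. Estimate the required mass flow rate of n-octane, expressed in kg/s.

ṁ_c = 22.8 kg/s

Heat released by hot stream: Q = 15.4 × 1.84 × (72.2 − 37.6) = 980.43 kJ/s
Energy balance on cold side (adiabatic exchanger): Q = ṁ_c·Cp_c·(T_c,out − T_c,in)
ṁ_c = 980.43 / [2.22 × (27.5 − 8.09)] = 22.753 kg/s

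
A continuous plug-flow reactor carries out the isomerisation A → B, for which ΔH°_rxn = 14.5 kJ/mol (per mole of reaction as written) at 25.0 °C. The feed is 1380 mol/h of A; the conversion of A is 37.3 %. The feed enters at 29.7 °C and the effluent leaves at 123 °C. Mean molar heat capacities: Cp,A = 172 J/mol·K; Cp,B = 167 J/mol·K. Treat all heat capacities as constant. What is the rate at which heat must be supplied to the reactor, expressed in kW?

Extent of reaction ξ = 0.373 × 1380 = 514.74 mol/h
Reaction term: ξ·ΔH°_rxn = 514.74 × 14.5 = 7463.7 kJ/h
Sensible, feed 29.7→25 °C: -1115.6 kJ/h
Outlet flows (mol/h): A 865.26, B 514.74
Sensible, products 25→123 °C: 23009 kJ/h
Q = ΔH = 29357 kJ/h = 8.1548 kW
Heat supplied = 8.1548 kW

Q_in = 8.15 kW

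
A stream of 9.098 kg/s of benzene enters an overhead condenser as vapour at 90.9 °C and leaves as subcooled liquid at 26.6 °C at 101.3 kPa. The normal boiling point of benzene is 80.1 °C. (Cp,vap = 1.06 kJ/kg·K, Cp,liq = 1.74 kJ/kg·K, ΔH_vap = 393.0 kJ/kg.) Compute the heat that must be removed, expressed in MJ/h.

vapour 90.9→80.1 °C: -11.448 kJ/kg
condensation at 80.1 °C: -393 kJ/kg
liquid 80.1→26.6 °C: -93.09 kJ/kg
Δh = -11.448 + -393 + -93.09 = -497.54 kJ/kg
Q = ṁ·Δh = 9.098 kg/s × -497.54 kJ/kg = -4526.6 kJ/s
|Q| = 4526.6 kW = 16296 MJ/h

Q_c = 16300 MJ/h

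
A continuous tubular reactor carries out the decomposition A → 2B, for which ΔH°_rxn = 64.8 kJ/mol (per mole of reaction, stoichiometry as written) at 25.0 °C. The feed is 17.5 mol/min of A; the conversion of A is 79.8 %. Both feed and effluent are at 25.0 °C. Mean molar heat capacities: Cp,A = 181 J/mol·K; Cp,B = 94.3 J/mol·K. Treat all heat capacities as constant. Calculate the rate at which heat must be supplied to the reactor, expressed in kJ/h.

Extent of reaction ξ = 0.798 × 17.5 = 13.965 mol/min
Reaction term: ξ·ΔH°_rxn = 13.965 × 64.8 = 904.93 kJ/min
Q = ΔH = 904.93 kJ/min = 15.082 kW
Heat supplied = 54296 kJ/h

Q_in = 54300 kJ/h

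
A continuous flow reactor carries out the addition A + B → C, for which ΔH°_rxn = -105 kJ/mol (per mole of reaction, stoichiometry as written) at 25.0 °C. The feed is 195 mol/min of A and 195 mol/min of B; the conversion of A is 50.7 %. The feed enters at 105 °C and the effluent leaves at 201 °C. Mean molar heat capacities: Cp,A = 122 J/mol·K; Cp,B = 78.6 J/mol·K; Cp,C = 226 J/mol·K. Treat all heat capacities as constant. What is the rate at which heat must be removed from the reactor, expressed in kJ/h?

Extent of reaction ξ = 0.507 × 195 = 98.865 mol/min
Reaction term: ξ·ΔH°_rxn = 98.865 × -105 = -10381 kJ/min
Sensible, feed 105→25 °C: -3129.4 kJ/min
Outlet flows (mol/min): A 96.135, B 96.135, C 98.865
Sensible, products 25→201 °C: 7326.6 kJ/min
Q = ΔH = -6183.6 kJ/min = -103.06 kW
Heat removed = 371020 kJ/h

Q_out = 371000 kJ/h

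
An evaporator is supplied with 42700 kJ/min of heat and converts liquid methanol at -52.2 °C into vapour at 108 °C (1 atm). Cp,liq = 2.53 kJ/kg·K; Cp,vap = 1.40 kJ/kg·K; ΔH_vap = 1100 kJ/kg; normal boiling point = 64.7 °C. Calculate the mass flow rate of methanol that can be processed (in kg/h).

Δh = 2.53×(64.7−-52.2) + 1100 + 1.40×(108−64.7) = 1456.4 kJ/kg
Q = 42700 kJ/min = 711.67 kJ/s = 2.562e+06 kJ/h
ṁ = Q/Δh = 2.562e+06 / 1456.4 = 1759.2 kg/h

ṁ = 1760 kg/h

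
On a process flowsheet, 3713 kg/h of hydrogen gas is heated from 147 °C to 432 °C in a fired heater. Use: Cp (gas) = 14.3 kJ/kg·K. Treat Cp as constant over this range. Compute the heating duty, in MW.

Q = ṁ·Cp·ΔT = 3713 × 14.3 × (432 − 147) = 1.5132e+07 kJ/h
Converting: 1.5132e+07 / 3600 s = 4203.4 kW
Heating duty = 4.2034 MW

Q = 4.20 MW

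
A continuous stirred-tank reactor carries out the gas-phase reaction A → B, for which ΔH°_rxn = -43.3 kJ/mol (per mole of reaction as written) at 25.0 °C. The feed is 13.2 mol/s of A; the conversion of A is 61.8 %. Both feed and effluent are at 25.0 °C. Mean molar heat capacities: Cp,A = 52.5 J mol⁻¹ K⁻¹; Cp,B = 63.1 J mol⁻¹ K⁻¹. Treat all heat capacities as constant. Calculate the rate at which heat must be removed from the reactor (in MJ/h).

Q_out = 1270 MJ/h

Extent of reaction ξ = 0.618 × 13.2 = 8.1576 mol/s
Reaction term: ξ·ΔH°_rxn = 8.1576 × -43.3 = -353.22 kJ/s
Q = ΔH = -353.22 kJ/s = -353.22 kW
Heat removed = 1271.6 MJ/h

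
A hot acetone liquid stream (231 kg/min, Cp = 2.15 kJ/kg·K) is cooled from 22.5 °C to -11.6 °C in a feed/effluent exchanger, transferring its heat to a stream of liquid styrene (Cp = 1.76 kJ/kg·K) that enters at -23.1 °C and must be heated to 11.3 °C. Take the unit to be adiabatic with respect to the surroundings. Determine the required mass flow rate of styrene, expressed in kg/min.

Heat released by hot stream: Q = 231 × 2.15 × (22.5 − -11.6) = 16936 kJ/min
Energy balance on cold side (adiabatic exchanger): Q = ṁ_c·Cp_c·(T_c,out − T_c,in)
ṁ_c = 16936 / [1.76 × (11.3 − -23.1)] = 279.73 kg/min

ṁ_c = 280 kg/min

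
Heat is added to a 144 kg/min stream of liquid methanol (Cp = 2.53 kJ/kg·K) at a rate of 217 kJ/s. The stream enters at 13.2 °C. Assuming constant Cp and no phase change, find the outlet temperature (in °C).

T_out = 48.9 °C

Q = 217 kJ/s = 13020 kJ/min
ΔT = Q/(ṁ·Cp) = 13020/(144×2.53) = 35.738 K
T_out = 13.2 + 35.738 = 48.938 °C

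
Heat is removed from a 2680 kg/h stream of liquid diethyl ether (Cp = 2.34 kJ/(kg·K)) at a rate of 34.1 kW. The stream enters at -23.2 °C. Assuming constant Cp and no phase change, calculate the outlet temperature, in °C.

T_out = -42.8 °C

Q = 34.1 kW = 122760 kJ/h
ΔT = Q/(ṁ·Cp) = 122760/(2680×2.34) = 19.575 K
T_out = -23.2 − 19.575 = -42.775 °C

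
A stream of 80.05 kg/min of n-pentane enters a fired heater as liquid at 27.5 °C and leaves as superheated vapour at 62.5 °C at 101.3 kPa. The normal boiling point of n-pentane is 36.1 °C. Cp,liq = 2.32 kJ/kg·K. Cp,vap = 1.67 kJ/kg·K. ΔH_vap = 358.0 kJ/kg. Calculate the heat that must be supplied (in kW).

liquid 27.5→36.1 °C: 19.952 kJ/kg
vaporisation at 36.1 °C: 358 kJ/kg
vapour 36.1→62.5 °C: 44.088 kJ/kg
Δh = 19.952 + 358 + 44.088 = 422.04 kJ/kg
Q = ṁ·Δh = 80.05 kg/min × 422.04 kJ/kg = 33784 kJ/min
|Q| = 563.07 kW

Q = 563 kW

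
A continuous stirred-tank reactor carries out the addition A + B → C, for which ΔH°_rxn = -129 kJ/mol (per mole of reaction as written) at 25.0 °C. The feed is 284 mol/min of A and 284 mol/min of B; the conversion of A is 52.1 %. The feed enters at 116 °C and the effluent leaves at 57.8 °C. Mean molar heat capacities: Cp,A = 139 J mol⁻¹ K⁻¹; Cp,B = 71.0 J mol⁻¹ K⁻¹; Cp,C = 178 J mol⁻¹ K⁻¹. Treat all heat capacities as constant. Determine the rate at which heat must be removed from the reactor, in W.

Extent of reaction ξ = 0.521 × 284 = 147.96 mol/min
Reaction term: ξ·ΔH°_rxn = 147.96 × -129 = -19087 kJ/min
Sensible, feed 116→25 °C: -5427.2 kJ/min
Outlet flows (mol/min): A 136.04, B 136.04, C 147.96
Sensible, products 25→57.8 °C: 1800.9 kJ/min
Q = ΔH = -22714 kJ/min = -378.56 kW
Heat removed = 378560 W

Q_out = 379000 W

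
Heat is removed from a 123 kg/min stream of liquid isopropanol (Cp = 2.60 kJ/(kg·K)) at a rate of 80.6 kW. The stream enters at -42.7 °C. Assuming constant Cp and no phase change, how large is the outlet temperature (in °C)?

Q = 80.6 kW = 4836 kJ/min
ΔT = Q/(ṁ·Cp) = 4836/(123×2.60) = 15.122 K
T_out = -42.7 − 15.122 = -57.822 °C

T_out = -57.8 °C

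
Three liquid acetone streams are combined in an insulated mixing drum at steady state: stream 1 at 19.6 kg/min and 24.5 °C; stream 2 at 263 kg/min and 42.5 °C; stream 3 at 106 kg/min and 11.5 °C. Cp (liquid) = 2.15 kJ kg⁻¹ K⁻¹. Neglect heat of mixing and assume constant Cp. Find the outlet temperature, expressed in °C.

Energy balance with Q = 0: Σ ṁᵢCp,ᵢ(T_out − Tᵢ) = 0
Σ ṁᵢCp,ᵢTᵢ = 19.6×2.15×24.5 + 263×2.15×42.5 + 106×2.15×11.5 = 27685
Σ ṁᵢCp,ᵢ = 19.6×2.15 + 263×2.15 + 106×2.15 = 835.49
T_out = 27685 / 835.49 = 33.136 °C

T_out = 33.1 °C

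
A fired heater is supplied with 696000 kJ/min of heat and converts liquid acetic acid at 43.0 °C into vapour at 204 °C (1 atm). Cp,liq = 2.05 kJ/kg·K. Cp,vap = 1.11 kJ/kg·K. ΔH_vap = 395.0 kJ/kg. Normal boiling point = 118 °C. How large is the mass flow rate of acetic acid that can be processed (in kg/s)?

ṁ = 18.0 kg/s

Δh = 2.05×(118−43.0) + 395.0 + 1.11×(204−118) = 644.21 kJ/kg
Q = 696000 kJ/min = 11600 kJ/s = 11600 kJ/s
ṁ = Q/Δh = 11600 / 644.21 = 18.007 kg/s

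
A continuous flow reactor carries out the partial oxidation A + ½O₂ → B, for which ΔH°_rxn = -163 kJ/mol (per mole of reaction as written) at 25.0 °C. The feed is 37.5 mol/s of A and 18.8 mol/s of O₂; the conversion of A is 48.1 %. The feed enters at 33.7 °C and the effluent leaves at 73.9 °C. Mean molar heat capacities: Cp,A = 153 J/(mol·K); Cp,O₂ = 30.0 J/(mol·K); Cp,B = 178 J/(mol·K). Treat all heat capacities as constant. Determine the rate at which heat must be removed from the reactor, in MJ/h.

Extent of reaction ξ = 0.481 × 37.5 = 18.037 mol/s
Reaction term: ξ·ΔH°_rxn = 18.037 × -163 = -2940.1 kJ/s
Sensible, feed 33.7→25 °C: -54.823 kJ/s
Outlet flows (mol/s): A 19.463, O₂ 9.7813, B 18.037
Sensible, products 25→73.9 °C: 316.96 kJ/s
Q = ΔH = -2678 kJ/s = -2678 kW
Heat removed = 9640.7 MJ/h

Q_out = 9640 MJ/h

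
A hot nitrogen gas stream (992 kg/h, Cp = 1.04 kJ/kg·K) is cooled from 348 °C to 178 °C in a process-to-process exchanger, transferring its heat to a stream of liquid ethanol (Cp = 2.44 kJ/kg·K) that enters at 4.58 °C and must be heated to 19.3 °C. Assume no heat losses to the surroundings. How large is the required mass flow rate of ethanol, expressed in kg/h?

Heat released by hot stream: Q = 992 × 1.04 × (348 − 178) = 175390 kJ/h
Energy balance on cold side (adiabatic exchanger): Q = ṁ_c·Cp_c·(T_c,out − T_c,in)
ṁ_c = 175390 / [2.44 × (19.3 − 4.58)] = 4883.1 kg/h

ṁ_c = 4880 kg/h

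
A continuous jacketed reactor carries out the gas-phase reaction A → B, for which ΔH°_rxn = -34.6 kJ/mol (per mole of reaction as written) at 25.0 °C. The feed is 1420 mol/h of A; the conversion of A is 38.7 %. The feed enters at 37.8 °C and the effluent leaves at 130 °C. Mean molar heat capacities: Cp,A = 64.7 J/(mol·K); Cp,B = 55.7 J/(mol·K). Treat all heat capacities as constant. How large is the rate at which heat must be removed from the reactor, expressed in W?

Q_out = 3070 W

Extent of reaction ξ = 0.387 × 1420 = 549.54 mol/h
Reaction term: ξ·ΔH°_rxn = 549.54 × -34.6 = -19014 kJ/h
Sensible, feed 37.8→25 °C: -1176 kJ/h
Outlet flows (mol/h): A 870.46, B 549.54
Sensible, products 25→130 °C: 9127.5 kJ/h
Q = ΔH = -11063 kJ/h = -3.0729 kW
Heat removed = 3072.9 W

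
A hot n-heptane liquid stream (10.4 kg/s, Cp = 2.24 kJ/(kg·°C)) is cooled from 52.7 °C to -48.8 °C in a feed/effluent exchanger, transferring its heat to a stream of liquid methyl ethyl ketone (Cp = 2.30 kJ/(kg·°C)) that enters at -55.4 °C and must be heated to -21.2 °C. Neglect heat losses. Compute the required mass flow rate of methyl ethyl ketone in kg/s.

Heat released by hot stream: Q = 10.4 × 2.24 × (52.7 − -48.8) = 2364.5 kJ/s
Energy balance on cold side (adiabatic exchanger): Q = ṁ_c·Cp_c·(T_c,out − T_c,in)
ṁ_c = 2364.5 / [2.30 × (-21.2 − -55.4)] = 30.06 kg/s

ṁ_c = 30.1 kg/s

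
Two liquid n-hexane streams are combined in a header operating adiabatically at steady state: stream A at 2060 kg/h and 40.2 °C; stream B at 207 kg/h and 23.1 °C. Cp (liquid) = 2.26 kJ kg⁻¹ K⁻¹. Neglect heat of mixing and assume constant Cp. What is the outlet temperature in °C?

T_out = 38.6 °C

No heat crosses the boundary, so H_out = H_in.
T_out = Σ ṁᵢCp,ᵢTᵢ / Σ ṁᵢCp,ᵢ
      = 197960 / 5123.4 = 38.639 °C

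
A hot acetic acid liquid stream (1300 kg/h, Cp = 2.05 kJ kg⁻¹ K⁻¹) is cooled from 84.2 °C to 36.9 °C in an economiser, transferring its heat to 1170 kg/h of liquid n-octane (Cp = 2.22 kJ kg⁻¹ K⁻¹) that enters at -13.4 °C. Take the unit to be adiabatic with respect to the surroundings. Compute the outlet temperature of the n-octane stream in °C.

Heat released by hot stream: Q = 1300 × 2.05 × (84.2 − 36.9) = 126050 kJ/h
Energy balance on cold side (adiabatic exchanger): Q = ṁ_c·Cp_c·(T_c,out − T_c,in)
T_c,out = -13.4 + 126050/(1170 × 2.22) = 35.131 °C

T_c,out = 35.1 °C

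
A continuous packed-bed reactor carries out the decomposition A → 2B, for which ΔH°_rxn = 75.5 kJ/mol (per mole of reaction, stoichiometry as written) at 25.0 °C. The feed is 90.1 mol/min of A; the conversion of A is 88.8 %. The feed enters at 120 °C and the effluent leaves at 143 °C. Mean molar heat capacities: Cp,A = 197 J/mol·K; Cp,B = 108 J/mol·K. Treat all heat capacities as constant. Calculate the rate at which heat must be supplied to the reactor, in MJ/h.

Q_in = 398 MJ/h

Extent of reaction ξ = 0.888 × 90.1 = 80.009 mol/min
Reaction term: ξ·ΔH°_rxn = 80.009 × 75.5 = 6040.7 kJ/min
Sensible, feed 120→25 °C: -1686.2 kJ/min
Outlet flows (mol/min): A 10.091, B 160.02
Sensible, products 25→143 °C: 2273.8 kJ/min
Q = ΔH = 6628.3 kJ/min = 110.47 kW
Heat supplied = 397.7 MJ/h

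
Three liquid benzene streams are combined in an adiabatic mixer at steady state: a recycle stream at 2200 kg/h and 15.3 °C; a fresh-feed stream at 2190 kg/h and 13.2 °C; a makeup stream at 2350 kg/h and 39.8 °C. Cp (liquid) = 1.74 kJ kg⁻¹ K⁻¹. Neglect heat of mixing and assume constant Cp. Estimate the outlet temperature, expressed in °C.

Adiabatic, steady state ⇒ Σ ṁᵢCp,ᵢ(T_out − Tᵢ) = 0
Σ ṁᵢCp,ᵢTᵢ = 2200×1.74×15.3 + 2190×1.74×13.2 + 2350×1.74×39.8 = 271610
Σ ṁᵢCp,ᵢ = 2200×1.74 + 2190×1.74 + 2350×1.74 = 11728
T_out = 271610 / 11728 = 23.16 °C

T_out = 23.2 °C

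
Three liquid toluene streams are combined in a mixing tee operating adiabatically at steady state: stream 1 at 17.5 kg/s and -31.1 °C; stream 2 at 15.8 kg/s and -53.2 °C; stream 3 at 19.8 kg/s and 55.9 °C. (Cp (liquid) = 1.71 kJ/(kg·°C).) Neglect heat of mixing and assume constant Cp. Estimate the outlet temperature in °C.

Energy balance with Q = 0: Σ ṁᵢCp,ᵢ(T_out − Tᵢ) = 0
Σ ṁᵢCp,ᵢTᵢ = 17.5×1.71×-31.1 + 15.8×1.71×-53.2 + 19.8×1.71×55.9 = -475.36
Σ ṁᵢCp,ᵢ = 17.5×1.71 + 15.8×1.71 + 19.8×1.71 = 90.801
T_out = -475.36 / 90.801 = -5.2352 °C

T_out = -5.24 °C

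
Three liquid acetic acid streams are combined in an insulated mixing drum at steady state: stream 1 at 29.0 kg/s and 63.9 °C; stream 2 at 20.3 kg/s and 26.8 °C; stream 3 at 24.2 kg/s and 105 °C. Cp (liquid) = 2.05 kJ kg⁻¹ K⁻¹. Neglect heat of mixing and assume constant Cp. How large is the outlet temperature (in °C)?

T_out = 67.2 °C

Energy balance with Q = 0: Σ ṁᵢCp,ᵢ(T_out − Tᵢ) = 0
Σ ṁᵢCp,ᵢTᵢ = 29.0×2.05×63.9 + 20.3×2.05×26.8 + 24.2×2.05×105 = 10123
Σ ṁᵢCp,ᵢ = 29.0×2.05 + 20.3×2.05 + 24.2×2.05 = 150.67
T_out = 10123 / 150.67 = 67.186 °C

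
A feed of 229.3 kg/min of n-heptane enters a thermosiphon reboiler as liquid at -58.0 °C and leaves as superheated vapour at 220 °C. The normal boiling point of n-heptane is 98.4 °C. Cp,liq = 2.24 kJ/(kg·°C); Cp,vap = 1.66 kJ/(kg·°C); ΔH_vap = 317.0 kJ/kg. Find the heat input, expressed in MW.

liquid -58.0→98.4 °C: 350.34 kJ/kg
vaporisation at 98.4 °C: 317 kJ/kg
vapour 98.4→220 °C: 201.86 kJ/kg
Δh = 350.34 + 317 + 201.86 = 869.19 kJ/kg
Q = ṁ·Δh = 229.3 kg/min × 869.19 kJ/kg = 199310 kJ/min
|Q| = 3321.8 kW = 3.3218 MW

Q = 3.32 MW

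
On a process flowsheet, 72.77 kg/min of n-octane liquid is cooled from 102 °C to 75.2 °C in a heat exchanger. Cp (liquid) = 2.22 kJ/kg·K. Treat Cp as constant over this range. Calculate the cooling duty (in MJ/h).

Q_c = 260 MJ/h

Q = ṁ·Cp·ΔT = 72.77 × 2.22 × (75.2 − 102) = -4329.5 kJ/min
Converting: 4329.5 / 60 s = 72.159 kW
Cooling duty = 259.77 MJ/h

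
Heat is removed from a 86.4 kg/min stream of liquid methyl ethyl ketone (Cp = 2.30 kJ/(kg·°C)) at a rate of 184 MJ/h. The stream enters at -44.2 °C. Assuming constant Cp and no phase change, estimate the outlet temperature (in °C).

Q = 184 MJ/h = 3066.7 kJ/min
ΔT = Q/(ṁ·Cp) = 3066.7/(86.4×2.30) = 15.432 K
T_out = -44.2 − 15.432 = -59.632 °C

T_out = -59.6 °C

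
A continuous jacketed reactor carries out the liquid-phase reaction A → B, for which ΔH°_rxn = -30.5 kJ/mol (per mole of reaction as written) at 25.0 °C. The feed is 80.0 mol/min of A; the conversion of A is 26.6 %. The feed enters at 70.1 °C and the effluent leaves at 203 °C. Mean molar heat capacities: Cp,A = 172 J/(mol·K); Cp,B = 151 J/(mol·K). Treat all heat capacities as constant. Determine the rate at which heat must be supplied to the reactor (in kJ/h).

Extent of reaction ξ = 0.266 × 80.0 = 21.28 mol/min
Reaction term: ξ·ΔH°_rxn = 21.28 × -30.5 = -649.04 kJ/min
Sensible, feed 70.1→25 °C: -620.58 kJ/min
Outlet flows (mol/min): A 58.72, B 21.28
Sensible, products 25→203 °C: 2369.7 kJ/min
Q = ΔH = 1100.1 kJ/min = 18.335 kW
Heat supplied = 66007 kJ/h

Q_in = 66000 kJ/h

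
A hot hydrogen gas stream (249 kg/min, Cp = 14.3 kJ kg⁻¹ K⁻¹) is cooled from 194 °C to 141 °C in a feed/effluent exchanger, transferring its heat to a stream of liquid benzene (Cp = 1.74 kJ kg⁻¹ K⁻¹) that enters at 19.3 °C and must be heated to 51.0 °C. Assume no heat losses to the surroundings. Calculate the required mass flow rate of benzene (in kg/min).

Heat released by hot stream: Q = 249 × 14.3 × (194 − 141) = 188720 kJ/min
Energy balance on cold side (adiabatic exchanger): Q = ṁ_c·Cp_c·(T_c,out − T_c,in)
ṁ_c = 188720 / [1.74 × (51.0 − 19.3)] = 3421.4 kg/min

ṁ_c = 3420 kg/min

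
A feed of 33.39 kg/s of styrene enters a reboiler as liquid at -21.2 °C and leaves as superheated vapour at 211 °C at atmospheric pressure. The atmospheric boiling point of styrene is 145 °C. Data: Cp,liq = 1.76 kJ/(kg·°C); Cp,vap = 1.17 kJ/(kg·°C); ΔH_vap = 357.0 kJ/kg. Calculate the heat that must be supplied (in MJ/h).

liquid -21.2→145 °C: 292.51 kJ/kg
vaporisation at 145 °C: 357 kJ/kg
vapour 145→211 °C: 77.22 kJ/kg
Δh = 292.51 + 357 + 77.22 = 726.73 kJ/kg
Q = ṁ·Δh = 33.39 kg/s × 726.73 kJ/kg = 24266 kJ/s
|Q| = 24266 kW = 87356 MJ/h

Q = 87400 MJ/h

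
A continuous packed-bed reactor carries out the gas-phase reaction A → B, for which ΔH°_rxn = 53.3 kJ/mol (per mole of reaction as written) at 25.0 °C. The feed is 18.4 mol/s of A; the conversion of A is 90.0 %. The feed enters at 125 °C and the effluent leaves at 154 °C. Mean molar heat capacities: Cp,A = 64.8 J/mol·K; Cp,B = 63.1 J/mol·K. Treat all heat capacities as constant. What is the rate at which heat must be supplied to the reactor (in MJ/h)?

Q_in = 3290 MJ/h

Extent of reaction ξ = 0.900 × 18.4 = 16.56 mol/s
Reaction term: ξ·ΔH°_rxn = 16.56 × 53.3 = 882.65 kJ/s
Sensible, feed 125→25 °C: -119.23 kJ/s
Outlet flows (mol/s): A 1.84, B 16.56
Sensible, products 25→154 °C: 150.18 kJ/s
Q = ΔH = 913.59 kJ/s = 913.59 kW
Heat supplied = 3288.9 MJ/h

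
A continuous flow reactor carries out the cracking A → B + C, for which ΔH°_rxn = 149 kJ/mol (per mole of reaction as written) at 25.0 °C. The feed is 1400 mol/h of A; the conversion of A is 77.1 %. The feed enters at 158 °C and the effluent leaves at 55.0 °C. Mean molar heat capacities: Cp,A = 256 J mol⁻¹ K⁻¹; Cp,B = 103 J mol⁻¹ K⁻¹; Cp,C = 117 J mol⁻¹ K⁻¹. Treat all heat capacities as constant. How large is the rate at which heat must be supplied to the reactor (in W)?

Extent of reaction ξ = 0.771 × 1400 = 1079.4 mol/h
Reaction term: ξ·ΔH°_rxn = 1079.4 × 149 = 160830 kJ/h
Sensible, feed 158→25 °C: -47667 kJ/h
Outlet flows (mol/h): A 320.6, B 1079.4, C 1079.4
Sensible, products 25→55.0 °C: 9586.2 kJ/h
Q = ΔH = 122750 kJ/h = 34.097 kW
Heat supplied = 34097 W

Q_in = 34100 W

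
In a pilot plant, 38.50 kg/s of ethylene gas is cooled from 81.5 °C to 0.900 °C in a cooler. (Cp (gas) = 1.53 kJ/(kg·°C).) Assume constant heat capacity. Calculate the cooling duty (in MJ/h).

Q = ṁ·Cp·ΔT = 38.50 × 1.53 × (0.900 − 81.5) = -4747.7 kJ/s
Cooling duty = 17092 MJ/h

Q_c = 17100 MJ/h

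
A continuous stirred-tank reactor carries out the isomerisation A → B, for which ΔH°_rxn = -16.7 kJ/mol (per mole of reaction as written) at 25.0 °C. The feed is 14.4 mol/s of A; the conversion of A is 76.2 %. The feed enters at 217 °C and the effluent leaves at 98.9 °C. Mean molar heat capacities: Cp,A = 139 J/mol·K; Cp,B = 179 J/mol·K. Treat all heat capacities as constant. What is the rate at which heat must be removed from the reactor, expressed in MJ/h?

Q_out = 1390 MJ/h

Extent of reaction ξ = 0.762 × 14.4 = 10.973 mol/s
Reaction term: ξ·ΔH°_rxn = 10.973 × -16.7 = -183.25 kJ/s
Sensible, feed 217→25 °C: -384.31 kJ/s
Outlet flows (mol/s): A 3.4272, B 10.973
Sensible, products 25→98.9 °C: 180.35 kJ/s
Q = ΔH = -387.2 kJ/s = -387.2 kW
Heat removed = 1393.9 MJ/h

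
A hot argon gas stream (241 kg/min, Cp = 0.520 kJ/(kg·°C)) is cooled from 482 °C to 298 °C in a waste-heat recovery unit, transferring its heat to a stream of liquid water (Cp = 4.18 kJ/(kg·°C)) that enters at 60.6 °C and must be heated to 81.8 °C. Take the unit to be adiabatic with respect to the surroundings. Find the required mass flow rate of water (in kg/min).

Heat released by hot stream: Q = 241 × 0.520 × (482 − 298) = 23059 kJ/min
Energy balance on cold side (adiabatic exchanger): Q = ṁ_c·Cp_c·(T_c,out − T_c,in)
ṁ_c = 23059 / [4.18 × (81.8 − 60.6)] = 260.21 kg/min

ṁ_c = 260 kg/min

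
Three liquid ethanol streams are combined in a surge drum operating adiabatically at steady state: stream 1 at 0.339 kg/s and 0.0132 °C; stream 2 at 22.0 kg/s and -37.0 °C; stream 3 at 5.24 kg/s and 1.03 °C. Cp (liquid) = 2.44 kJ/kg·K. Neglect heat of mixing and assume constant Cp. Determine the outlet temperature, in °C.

No heat crosses the boundary, so H_out = H_in.
Σ ṁᵢCp,ᵢTᵢ = 0.339×2.44×0.0132 + 22.0×2.44×-37.0 + 5.24×2.44×1.03 = -1973
Σ ṁᵢCp,ᵢ = 0.339×2.44 + 22.0×2.44 + 5.24×2.44 = 67.293
T_out = -1973 / 67.293 = -29.319 °C

T_out = -29.3 °C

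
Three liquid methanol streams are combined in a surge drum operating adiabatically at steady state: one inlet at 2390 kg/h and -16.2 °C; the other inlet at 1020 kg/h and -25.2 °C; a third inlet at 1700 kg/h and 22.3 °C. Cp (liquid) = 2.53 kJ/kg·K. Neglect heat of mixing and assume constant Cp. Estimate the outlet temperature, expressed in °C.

T_out = -5.19 °C

Adiabatic, steady state ⇒ Σ ṁᵢCp,ᵢ(T_out − Tᵢ) = 0
T_out = Σ ṁᵢCp,ᵢTᵢ / Σ ṁᵢCp,ᵢ
      = -67075 / 12928 = -5.1883 °C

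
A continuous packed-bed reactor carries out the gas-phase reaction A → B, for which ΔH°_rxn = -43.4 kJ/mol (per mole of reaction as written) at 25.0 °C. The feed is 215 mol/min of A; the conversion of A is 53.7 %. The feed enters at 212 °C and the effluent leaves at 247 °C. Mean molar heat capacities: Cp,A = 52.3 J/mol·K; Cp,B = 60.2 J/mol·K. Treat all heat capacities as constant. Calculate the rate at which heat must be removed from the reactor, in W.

Extent of reaction ξ = 0.537 × 215 = 115.46 mol/min
Reaction term: ξ·ΔH°_rxn = 115.46 × -43.4 = -5010.7 kJ/min
Sensible, feed 212→25 °C: -2102.7 kJ/min
Outlet flows (mol/min): A 99.545, B 115.46
Sensible, products 25→247 °C: 2698.8 kJ/min
Q = ΔH = -4414.7 kJ/min = -73.578 kW
Heat removed = 73578 W

Q_out = 73600 W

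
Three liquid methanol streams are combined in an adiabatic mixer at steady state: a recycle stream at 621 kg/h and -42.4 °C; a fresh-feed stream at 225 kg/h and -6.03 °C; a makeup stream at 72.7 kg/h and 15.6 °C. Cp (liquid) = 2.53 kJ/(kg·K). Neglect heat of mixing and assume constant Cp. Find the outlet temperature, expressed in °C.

T_out = -28.9 °C

No heat crosses the boundary, so H_out = H_in.
T_out = Σ ṁᵢCp,ᵢTᵢ / Σ ṁᵢCp,ᵢ
      = -67179 / 2324.3 = -28.903 °C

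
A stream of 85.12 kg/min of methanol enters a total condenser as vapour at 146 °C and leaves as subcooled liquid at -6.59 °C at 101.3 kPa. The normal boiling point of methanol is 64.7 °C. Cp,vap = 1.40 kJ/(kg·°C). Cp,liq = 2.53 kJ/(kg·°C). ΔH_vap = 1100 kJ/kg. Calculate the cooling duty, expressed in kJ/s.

Q_c = 1980 kJ/s

vapour 146→64.7 °C: -113.82 kJ/kg
condensation at 64.7 °C: -1100 kJ/kg
liquid 64.7→-6.59 °C: -180.36 kJ/kg
Δh = -113.82 + -1100 + -180.36 = -1394.2 kJ/kg
Q = ṁ·Δh = 85.12 kg/min × -1394.2 kJ/kg = -118670 kJ/min
|Q| = 1977.9 kW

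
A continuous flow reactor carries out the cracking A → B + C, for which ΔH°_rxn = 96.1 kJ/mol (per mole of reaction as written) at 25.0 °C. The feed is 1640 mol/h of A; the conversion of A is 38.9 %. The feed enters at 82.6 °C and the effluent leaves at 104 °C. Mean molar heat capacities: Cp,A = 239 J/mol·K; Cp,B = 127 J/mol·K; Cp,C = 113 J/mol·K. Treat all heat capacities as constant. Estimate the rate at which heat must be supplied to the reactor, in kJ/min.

Q_in = 1160 kJ/min

Extent of reaction ξ = 0.389 × 1640 = 637.96 mol/h
Reaction term: ξ·ΔH°_rxn = 637.96 × 96.1 = 61308 kJ/h
Sensible, feed 82.6→25 °C: -22577 kJ/h
Outlet flows (mol/h): A 1002, B 637.96, C 637.96
Sensible, products 25→104 °C: 31015 kJ/h
Q = ΔH = 69746 kJ/h = 19.374 kW
Heat supplied = 1162.4 kJ/min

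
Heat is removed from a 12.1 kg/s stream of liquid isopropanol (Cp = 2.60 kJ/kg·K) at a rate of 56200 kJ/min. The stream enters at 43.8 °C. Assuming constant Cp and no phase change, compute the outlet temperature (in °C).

T_out = 14.0 °C

Q = 56200 kJ/min = 936.67 kJ/s
ΔT = Q/(ṁ·Cp) = 936.67/(12.1×2.60) = 29.773 K
T_out = 43.8 − 29.773 = 14.027 °C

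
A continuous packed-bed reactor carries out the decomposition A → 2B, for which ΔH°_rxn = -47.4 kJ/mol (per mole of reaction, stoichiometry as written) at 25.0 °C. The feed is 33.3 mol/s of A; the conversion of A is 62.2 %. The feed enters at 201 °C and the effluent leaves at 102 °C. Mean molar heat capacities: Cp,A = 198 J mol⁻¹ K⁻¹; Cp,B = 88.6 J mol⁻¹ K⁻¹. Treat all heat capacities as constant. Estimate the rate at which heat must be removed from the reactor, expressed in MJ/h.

Q_out = 6000 MJ/h

Extent of reaction ξ = 0.622 × 33.3 = 20.713 mol/s
Reaction term: ξ·ΔH°_rxn = 20.713 × -47.4 = -981.78 kJ/s
Sensible, feed 201→25 °C: -1160.4 kJ/s
Outlet flows (mol/s): A 12.587, B 41.425
Sensible, products 25→102 °C: 474.52 kJ/s
Q = ΔH = -1667.7 kJ/s = -1667.7 kW
Heat removed = 6003.7 MJ/h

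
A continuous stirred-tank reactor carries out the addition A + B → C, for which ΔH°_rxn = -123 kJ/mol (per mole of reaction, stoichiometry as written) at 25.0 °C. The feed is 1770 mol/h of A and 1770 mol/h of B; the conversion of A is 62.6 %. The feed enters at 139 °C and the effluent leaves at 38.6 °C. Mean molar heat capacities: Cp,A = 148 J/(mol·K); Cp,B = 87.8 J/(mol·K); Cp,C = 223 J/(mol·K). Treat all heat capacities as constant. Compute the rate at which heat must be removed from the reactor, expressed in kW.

Q_out = 49.6 kW

Extent of reaction ξ = 0.626 × 1770 = 1108 mol/h
Reaction term: ξ·ΔH°_rxn = 1108 × -123 = -136290 kJ/h
Sensible, feed 139→25 °C: -47580 kJ/h
Outlet flows (mol/h): A 661.98, B 661.98, C 1108
Sensible, products 25→38.6 °C: 5483.3 kJ/h
Q = ΔH = -178380 kJ/h = -49.551 kW
Heat removed = 49.551 kW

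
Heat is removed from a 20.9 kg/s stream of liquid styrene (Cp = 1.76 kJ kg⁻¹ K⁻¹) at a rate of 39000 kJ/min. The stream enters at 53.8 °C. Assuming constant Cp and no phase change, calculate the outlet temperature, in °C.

T_out = 36.1 °C

Q = 39000 kJ/min = 650 kJ/s
ΔT = Q/(ṁ·Cp) = 650/(20.9×1.76) = 17.671 K
T_out = 53.8 − 17.671 = 36.129 °C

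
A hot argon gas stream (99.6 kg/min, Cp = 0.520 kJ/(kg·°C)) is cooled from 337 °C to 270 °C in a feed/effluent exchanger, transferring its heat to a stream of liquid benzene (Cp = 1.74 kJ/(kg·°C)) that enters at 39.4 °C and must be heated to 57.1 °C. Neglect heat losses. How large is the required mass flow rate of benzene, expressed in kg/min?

ṁ_c = 113 kg/min

Heat released by hot stream: Q = 99.6 × 0.520 × (337 − 270) = 3470.1 kJ/min
Energy balance on cold side (adiabatic exchanger): Q = ṁ_c·Cp_c·(T_c,out − T_c,in)
ṁ_c = 3470.1 / [1.74 × (57.1 − 39.4)] = 112.67 kg/min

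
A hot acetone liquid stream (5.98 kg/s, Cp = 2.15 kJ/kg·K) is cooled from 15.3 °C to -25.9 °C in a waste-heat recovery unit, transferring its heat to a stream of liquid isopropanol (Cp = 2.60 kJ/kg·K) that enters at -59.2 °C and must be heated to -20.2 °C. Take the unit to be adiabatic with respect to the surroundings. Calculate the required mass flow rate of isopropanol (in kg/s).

ṁ_c = 5.22 kg/s

Heat released by hot stream: Q = 5.98 × 2.15 × (15.3 − -25.9) = 529.71 kJ/s
Energy balance on cold side (adiabatic exchanger): Q = ṁ_c·Cp_c·(T_c,out − T_c,in)
ṁ_c = 529.71 / [2.60 × (-20.2 − -59.2)] = 5.2239 kg/s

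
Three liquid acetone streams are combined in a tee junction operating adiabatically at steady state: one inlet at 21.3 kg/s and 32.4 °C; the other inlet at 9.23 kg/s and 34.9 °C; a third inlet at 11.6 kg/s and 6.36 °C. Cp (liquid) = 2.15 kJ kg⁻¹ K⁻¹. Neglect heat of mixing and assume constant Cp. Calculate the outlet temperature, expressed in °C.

T_out = 25.8 °C

No heat crosses the boundary, so H_out = H_in.
Σ ṁᵢCp,ᵢTᵢ = 21.3×2.15×32.4 + 9.23×2.15×34.9 + 11.6×2.15×6.36 = 2334.9
Σ ṁᵢCp,ᵢ = 21.3×2.15 + 9.23×2.15 + 11.6×2.15 = 90.579
T_out = 2334.9 / 90.579 = 25.778 °C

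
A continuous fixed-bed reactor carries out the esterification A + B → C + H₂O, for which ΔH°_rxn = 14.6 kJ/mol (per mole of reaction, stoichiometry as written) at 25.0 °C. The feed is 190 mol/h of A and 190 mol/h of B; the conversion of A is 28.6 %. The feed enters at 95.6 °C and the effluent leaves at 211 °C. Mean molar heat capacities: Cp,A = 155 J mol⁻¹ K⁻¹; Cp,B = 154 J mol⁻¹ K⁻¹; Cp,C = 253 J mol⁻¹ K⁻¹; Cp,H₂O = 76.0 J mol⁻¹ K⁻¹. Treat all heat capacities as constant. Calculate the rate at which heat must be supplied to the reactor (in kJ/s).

Extent of reaction ξ = 0.286 × 190 = 54.34 mol/h
Reaction term: ξ·ΔH°_rxn = 54.34 × 14.6 = 793.36 kJ/h
Sensible, feed 95.6→25 °C: -4144.9 kJ/h
Outlet flows (mol/h): A 135.66, B 135.66, C 54.34, H₂O 54.34
Sensible, products 25→211 °C: 11122 kJ/h
Q = ΔH = 7770.6 kJ/h = 2.1585 kW
Heat supplied = 2.1585 kJ/s

Q_in = 2.16 kJ/s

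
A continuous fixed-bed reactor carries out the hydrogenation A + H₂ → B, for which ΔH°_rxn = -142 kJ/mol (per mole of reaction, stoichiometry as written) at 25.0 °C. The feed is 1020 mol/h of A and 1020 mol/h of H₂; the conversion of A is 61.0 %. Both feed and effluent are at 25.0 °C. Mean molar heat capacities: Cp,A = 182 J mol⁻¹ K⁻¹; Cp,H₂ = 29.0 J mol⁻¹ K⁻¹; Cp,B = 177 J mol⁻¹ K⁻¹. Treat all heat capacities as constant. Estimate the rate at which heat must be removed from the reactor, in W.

Extent of reaction ξ = 0.610 × 1020 = 622.2 mol/h
Reaction term: ξ·ΔH°_rxn = 622.2 × -142 = -88352 kJ/h
Q = ΔH = -88352 kJ/h = -24.542 kW
Heat removed = 24542 W

Q_out = 24500 W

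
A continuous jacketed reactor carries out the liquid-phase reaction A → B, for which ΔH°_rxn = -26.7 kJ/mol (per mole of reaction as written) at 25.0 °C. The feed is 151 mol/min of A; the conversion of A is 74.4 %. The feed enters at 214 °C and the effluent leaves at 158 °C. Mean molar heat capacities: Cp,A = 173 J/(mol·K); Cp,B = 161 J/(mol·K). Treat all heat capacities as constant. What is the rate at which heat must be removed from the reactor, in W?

Extent of reaction ξ = 0.744 × 151 = 112.34 mol/min
Reaction term: ξ·ΔH°_rxn = 112.34 × -26.7 = -2999.6 kJ/min
Sensible, feed 214→25 °C: -4937.2 kJ/min
Outlet flows (mol/min): A 38.656, B 112.34
Sensible, products 25→158 °C: 3295.1 kJ/min
Q = ΔH = -4641.8 kJ/min = -77.363 kW
Heat removed = 77363 W

Q_out = 77400 W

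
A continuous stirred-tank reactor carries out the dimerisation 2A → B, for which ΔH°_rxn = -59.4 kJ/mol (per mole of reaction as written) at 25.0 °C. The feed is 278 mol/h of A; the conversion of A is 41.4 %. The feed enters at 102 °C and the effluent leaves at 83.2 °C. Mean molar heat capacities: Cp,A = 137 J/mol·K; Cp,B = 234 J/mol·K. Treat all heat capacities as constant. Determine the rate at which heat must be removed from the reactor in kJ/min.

Extent of reaction ξ = 0.414 × 278 / 2 = 57.546 mol/h
Reaction term: ξ·ΔH°_rxn = 57.546 × -59.4 = -3418.2 kJ/h
Sensible, feed 102→25 °C: -2932.6 kJ/h
Outlet flows (mol/h): A 162.91, B 57.546
Sensible, products 25→83.2 °C: 2082.6 kJ/h
Q = ΔH = -4268.2 kJ/h = -1.1856 kW
Heat removed = 71.137 kJ/min

Q_out = 71.1 kJ/min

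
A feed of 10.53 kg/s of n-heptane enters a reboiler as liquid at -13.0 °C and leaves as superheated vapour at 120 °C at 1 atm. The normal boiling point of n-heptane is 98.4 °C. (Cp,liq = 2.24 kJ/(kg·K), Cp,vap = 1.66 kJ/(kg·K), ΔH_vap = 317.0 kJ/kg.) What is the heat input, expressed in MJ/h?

Q = 22800 MJ/h

liquid -13.0→98.4 °C: 249.54 kJ/kg
vaporisation at 98.4 °C: 317 kJ/kg
vapour 98.4→120 °C: 35.856 kJ/kg
Δh = 249.54 + 317 + 35.856 = 602.39 kJ/kg
Q = ṁ·Δh = 10.53 kg/s × 602.39 kJ/kg = 6343.2 kJ/s
|Q| = 6343.2 kW = 22835 MJ/h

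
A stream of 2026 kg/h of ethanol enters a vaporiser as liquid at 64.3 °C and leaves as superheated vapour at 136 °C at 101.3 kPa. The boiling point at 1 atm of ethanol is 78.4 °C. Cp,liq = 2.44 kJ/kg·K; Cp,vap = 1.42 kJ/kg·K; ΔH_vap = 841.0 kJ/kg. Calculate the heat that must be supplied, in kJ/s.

Q = 539 kJ/s

liquid 64.3→78.4 °C: 34.404 kJ/kg
vaporisation at 78.4 °C: 841 kJ/kg
vapour 78.4→136 °C: 81.792 kJ/kg
Δh = 34.404 + 841 + 81.792 = 957.2 kJ/kg
Q = ṁ·Δh = 2026 kg/h × 957.2 kJ/kg = 1.9393e+06 kJ/h
|Q| = 538.69 kW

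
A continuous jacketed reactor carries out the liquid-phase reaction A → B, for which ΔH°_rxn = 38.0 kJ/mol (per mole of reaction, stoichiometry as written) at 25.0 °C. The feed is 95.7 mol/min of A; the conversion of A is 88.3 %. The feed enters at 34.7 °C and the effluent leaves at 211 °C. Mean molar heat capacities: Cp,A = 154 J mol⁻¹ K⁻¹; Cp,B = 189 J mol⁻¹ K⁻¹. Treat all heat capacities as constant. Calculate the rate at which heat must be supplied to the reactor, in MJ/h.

Q_in = 382 MJ/h

Extent of reaction ξ = 0.883 × 95.7 = 84.503 mol/min
Reaction term: ξ·ΔH°_rxn = 84.503 × 38.0 = 3211.1 kJ/min
Sensible, feed 34.7→25 °C: -142.96 kJ/min
Outlet flows (mol/min): A 11.197, B 84.503
Sensible, products 25→211 °C: 3291.3 kJ/min
Q = ΔH = 6359.5 kJ/min = 105.99 kW
Heat supplied = 381.57 MJ/h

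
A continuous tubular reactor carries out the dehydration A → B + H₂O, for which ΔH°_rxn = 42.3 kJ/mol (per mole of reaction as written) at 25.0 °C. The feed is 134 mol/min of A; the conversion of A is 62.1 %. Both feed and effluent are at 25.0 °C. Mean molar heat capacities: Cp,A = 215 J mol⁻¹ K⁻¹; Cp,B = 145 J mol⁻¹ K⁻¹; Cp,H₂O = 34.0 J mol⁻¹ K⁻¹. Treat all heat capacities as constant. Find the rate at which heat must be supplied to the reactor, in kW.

Q_in = 58.7 kW

Extent of reaction ξ = 0.621 × 134 = 83.214 mol/min
Reaction term: ξ·ΔH°_rxn = 83.214 × 42.3 = 3520 kJ/min
Q = ΔH = 3520 kJ/min = 58.666 kW
Heat supplied = 58.666 kW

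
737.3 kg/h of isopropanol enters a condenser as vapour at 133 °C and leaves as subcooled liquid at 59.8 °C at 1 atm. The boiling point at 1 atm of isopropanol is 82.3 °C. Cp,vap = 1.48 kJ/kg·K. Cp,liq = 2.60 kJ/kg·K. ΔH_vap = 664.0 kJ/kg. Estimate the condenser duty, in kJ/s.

vapour 133→82.3 °C: -75.036 kJ/kg
condensation at 82.3 °C: -664 kJ/kg
liquid 82.3→59.8 °C: -58.5 kJ/kg
Δh = -75.036 + -664 + -58.5 = -797.54 kJ/kg
Q = ṁ·Δh = 737.3 kg/h × -797.54 kJ/kg = -588020 kJ/h
|Q| = 163.34 kW

Q_c = 163 kJ/s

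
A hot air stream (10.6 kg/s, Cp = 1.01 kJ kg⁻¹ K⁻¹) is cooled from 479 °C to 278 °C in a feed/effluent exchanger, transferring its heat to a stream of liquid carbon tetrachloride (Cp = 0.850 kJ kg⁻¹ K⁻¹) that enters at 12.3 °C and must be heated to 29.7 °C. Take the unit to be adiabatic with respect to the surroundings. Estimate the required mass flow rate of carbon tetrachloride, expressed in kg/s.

ṁ_c = 145 kg/s

Heat released by hot stream: Q = 10.6 × 1.01 × (479 − 278) = 2151.9 kJ/s
Energy balance on cold side (adiabatic exchanger): Q = ṁ_c·Cp_c·(T_c,out − T_c,in)
ṁ_c = 2151.9 / [0.850 × (29.7 − 12.3)] = 145.5 kg/s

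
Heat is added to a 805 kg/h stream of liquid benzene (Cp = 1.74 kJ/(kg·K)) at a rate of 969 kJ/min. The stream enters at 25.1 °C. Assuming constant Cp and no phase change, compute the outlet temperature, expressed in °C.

Q = 969 kJ/min = 58140 kJ/h
ΔT = Q/(ṁ·Cp) = 58140/(805×1.74) = 41.508 K
T_out = 25.1 + 41.508 = 66.608 °C

T_out = 66.6 °C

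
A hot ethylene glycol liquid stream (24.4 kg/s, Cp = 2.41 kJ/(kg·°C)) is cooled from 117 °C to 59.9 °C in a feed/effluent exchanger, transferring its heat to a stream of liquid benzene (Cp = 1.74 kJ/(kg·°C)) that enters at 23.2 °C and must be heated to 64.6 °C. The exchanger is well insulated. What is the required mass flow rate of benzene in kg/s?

Heat released by hot stream: Q = 24.4 × 2.41 × (117 − 59.9) = 3357.7 kJ/s
Energy balance on cold side (adiabatic exchanger): Q = ṁ_c·Cp_c·(T_c,out − T_c,in)
ṁ_c = 3357.7 / [1.74 × (64.6 − 23.2)] = 46.612 kg/s

ṁ_c = 46.6 kg/s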